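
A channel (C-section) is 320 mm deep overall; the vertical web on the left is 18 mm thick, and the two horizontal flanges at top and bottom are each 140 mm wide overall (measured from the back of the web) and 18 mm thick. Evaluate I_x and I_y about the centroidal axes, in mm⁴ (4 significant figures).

I_x ≈ 1.494 × 10⁸ mm⁴, I_y ≈ 1.781 × 10⁷ mm⁴

Split into non-overlapping primitives; take the origin at the lower-left of the bounding box.
Web: 18 × 320, A = 5 760 mm², y = 160 mm, Ī = 49 152 000 mm⁴.
Top flange (beyond web): 122 × 18, A = 2 196 mm², y = 311 mm, Ī = 59 292 mm⁴.
Bottom flange (beyond web): 122 × 18, A = 2 196 mm², y = 9 mm, Ī = 59 292 mm⁴.
By symmetry the centroid is at mid-height, ȳ = 160 mm.
Transfer each piece to the centroidal x-axis using Ī + A·d² with d = y − 160:
  web: d = 0 mm → contributes +49 152 000 mm⁴
  top flange (beyond web): d = 151 mm → contributes +50 130 288 mm⁴
  bottom flange (beyond web): d = -151 mm → contributes +50 130 288 mm⁴
Total I = 149 412 576 mm⁴.
For the y-axis: x̄ = 39.2837 mm.
Repeating about the centroidal y-axis gives I_y = 17 813 447 mm⁴.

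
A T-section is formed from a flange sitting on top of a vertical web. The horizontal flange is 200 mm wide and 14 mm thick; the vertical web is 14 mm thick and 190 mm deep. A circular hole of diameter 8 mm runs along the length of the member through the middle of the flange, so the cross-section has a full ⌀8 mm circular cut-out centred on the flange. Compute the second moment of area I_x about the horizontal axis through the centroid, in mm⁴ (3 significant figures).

Break the section into simple shapes (no overlaps), measuring from the bottom-left corner of the bounding box.
Flange: 200 × 14, A = 2 800 mm², y = 197 mm, Ī = 45 733 mm⁴.
Web: 14 × 190, A = 2 660 mm², y = 95 mm, Ī = 8 002 167 mm⁴.
Hole (subtracted): ⌀8, A = 50.265 mm², y = 197 mm, Ī = 201.06 mm⁴.
Centroid: ȳ = ΣA·y / ΣA = 146.85 mm.
Transfer each piece to the horizontal axis through the centroid using Ī + A·d² with d = y − 146.85:
  flange: d = 50.154 mm → contributes +7 088 929 mm⁴
  web: d = -51.846 mm → contributes +15 152 258 mm⁴
  hole: d = 50.154 mm → contributes −126 640 mm⁴
Total I = 22 114 547 mm⁴.

I_x ≈ 2.21 × 10⁷ mm⁴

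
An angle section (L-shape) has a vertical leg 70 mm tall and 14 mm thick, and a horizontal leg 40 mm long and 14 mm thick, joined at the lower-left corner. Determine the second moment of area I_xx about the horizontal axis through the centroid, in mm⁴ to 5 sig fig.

I_xx ≈ 6.1420 × 10⁵ mm⁴

Treat the section as a set of non-overlapping primitives; coordinates are from the bounding-box lower-left.
Vertical leg: 14 × 70, A = 980 mm², y = 35 mm, Ī = 400166.7 mm⁴.
Horizontal leg (remainder): 26 × 14, A = 364 mm², y = 7 mm, Ī = 5945.333 mm⁴.
Centroid: ȳ = ΣA·y / ΣA = 27.41667 mm.
Transfer each piece to the horizontal axis through the centroid using Ī + A·d² with d = y − 27.41667:
  vertical leg: d = 7.583333 mm → contributes +456523.5 mm⁴
  horizontal leg (remainder): d = -20.41667 mm → contributes +157675.2 mm⁴
Total I = 614198.7 mm⁴.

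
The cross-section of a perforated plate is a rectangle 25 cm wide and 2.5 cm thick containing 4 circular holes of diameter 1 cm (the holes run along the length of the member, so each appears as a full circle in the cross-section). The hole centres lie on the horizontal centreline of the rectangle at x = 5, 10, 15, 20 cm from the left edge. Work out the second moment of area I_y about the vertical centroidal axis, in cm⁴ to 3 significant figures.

Split into non-overlapping primitives; take the origin at the lower-left of the bounding box.
Plate: 25 × 2.5, A = 62.5 cm², x = 12.5 cm, Ī = 3255.2 cm⁴.
Hole 1 (subtracted): ⌀1, A = 0.7854 cm², x = 5 cm, Ī = 0.049087 cm⁴.
Hole 2 (subtracted): ⌀1, A = 0.7854 cm², x = 10 cm, Ī = 0.049087 cm⁴.
Hole 3 (subtracted): ⌀1, A = 0.7854 cm², x = 15 cm, Ī = 0.049087 cm⁴.
Hole 4 (subtracted): ⌀1, A = 0.7854 cm², x = 20 cm, Ī = 0.049087 cm⁴.
By symmetry the centroid is at mid-width, x̄ = 12.5 cm.
Transfer each piece to the vertical centroidal axis using Ī + A·d² with d = x − 12.5:
  plate: d = 0 cm → contributes +3255.2 cm⁴
  hole 1: d = -7.5 cm → contributes −44.228 cm⁴
  hole 2: d = -2.5 cm → contributes −4.9578 cm⁴
  hole 3: d = 2.5 cm → contributes −4.9578 cm⁴
  hole 4: d = 7.5 cm → contributes −44.228 cm⁴
Total I = 3156.8 cm⁴.

I_y ≈ 3160 cm⁴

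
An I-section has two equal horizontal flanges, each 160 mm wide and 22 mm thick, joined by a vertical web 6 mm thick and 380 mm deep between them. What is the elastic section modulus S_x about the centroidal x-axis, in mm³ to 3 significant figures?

Break the section into simple shapes (no overlaps), measuring from the bottom-left corner of the bounding box.
Bottom flange: 160 × 22, A = 3 520 mm², y = 11 mm, Ī = 141 973 mm⁴.
Web: 6 × 380, A = 2 280 mm², y = 212 mm, Ī = 27 436 000 mm⁴.
Top flange: 160 × 22, A = 3 520 mm², y = 413 mm, Ī = 141 973 mm⁴.
By symmetry the centroid is at mid-height, ȳ = 212 mm.
Transfer each piece to the centroidal x-axis using Ī + A·d² with d = y − 212:
  bottom flange: d = -201 mm → contributes +142 353 493 mm⁴
  web: d = 0 mm → contributes +27 436 000 mm⁴
  top flange: d = 201 mm → contributes +142 353 493 mm⁴
Total I = 312 142 987 mm⁴.
Extreme fibre distance c = 212 mm; S = I/c = 1 472 373 mm³.

S_x ≈ 1.47 × 10⁶ mm³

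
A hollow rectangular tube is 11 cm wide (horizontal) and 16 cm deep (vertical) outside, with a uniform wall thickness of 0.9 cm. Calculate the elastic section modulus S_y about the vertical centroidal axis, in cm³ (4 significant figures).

S_y ≈ 155.1 cm³

Treat the section as a set of non-overlapping primitives; coordinates are from the bounding-box lower-left.
Outer rectangle: 11 × 16, A = 176 cm², x = 5.5 cm, Ī = 1774.67 cm⁴.
Inner void (subtracted): 9.2 × 14.2, A = 130.64 cm², x = 5.5 cm, Ī = 921.447 cm⁴.
By symmetry the centroid is at mid-width, x̄ = 5.5 cm.
All pieces are centred on the vertical centroidal axis, so I = ΣĪ (holes subtracted) = 853.219 cm⁴.
Extreme fibre distance c = 5.5 cm; S = I/c = 155.131 cm³.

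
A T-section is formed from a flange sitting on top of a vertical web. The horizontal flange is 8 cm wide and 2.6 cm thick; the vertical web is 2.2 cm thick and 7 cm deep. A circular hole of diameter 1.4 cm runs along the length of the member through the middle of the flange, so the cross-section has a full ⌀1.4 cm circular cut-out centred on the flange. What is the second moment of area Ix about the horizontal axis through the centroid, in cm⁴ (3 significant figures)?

Ix ≈ 272 cm⁴

Treat the section as a set of non-overlapping primitives; coordinates are from the bounding-box lower-left.
Flange: 8 × 2.6, A = 20.8 cm², y = 8.3 cm, Ī = 11.717 cm⁴.
Web: 2.2 × 7, A = 15.4 cm², y = 3.5 cm, Ī = 62.883 cm⁴.
Hole (subtracted): ⌀1.4, A = 1.5394 cm², y = 8.3 cm, Ī = 0.18857 cm⁴.
Centroid: ȳ = ΣA·y / ΣA = 6.1673 cm.
Transfer each piece to the horizontal axis through the centroid using Ī + A·d² with d = y − 6.1673:
  flange: d = 2.1327 cm → contributes +106.32 cm⁴
  web: d = -2.6673 cm → contributes +172.45 cm⁴
  hole: d = 2.1327 cm → contributes −7.1902 cm⁴
Total I = 271.58 cm⁴.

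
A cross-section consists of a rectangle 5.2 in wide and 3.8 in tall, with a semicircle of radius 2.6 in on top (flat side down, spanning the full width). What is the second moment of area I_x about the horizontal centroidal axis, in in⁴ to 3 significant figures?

Treat the section as a set of non-overlapping primitives; coordinates are from the bounding-box lower-left.
Rectangular body: 5.2 × 3.8, A = 19.76 in², y = 1.9 in, Ī = 23.778 in⁴.
Semicircular cap: semicircle r = 2.6, A = 10.619 in², y = 4.9035 in, Ī = 5.0156 in⁴.
Centroid: ȳ = ΣA·y / ΣA = 2.9498 in.
Transfer each piece to the horizontal centroidal axis using Ī + A·d² with d = y − 2.9498:
  rectangular body: d = -1.0498 in → contributes +45.557 in⁴
  semicircular cap: d = 1.9536 in → contributes +45.543 in⁴
Total I = 91.1 in⁴.

I_x ≈ 91.1 in⁴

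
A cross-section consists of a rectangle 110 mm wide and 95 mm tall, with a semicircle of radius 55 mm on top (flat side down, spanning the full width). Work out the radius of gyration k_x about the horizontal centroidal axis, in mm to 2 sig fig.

k_x ≈ 41 mm

Break the section into simple shapes (no overlaps), measuring from the bottom-left corner of the bounding box.
Rectangular body: 110 × 95, A = 10 450 mm², y = 47.5 mm, Ī = 7 859 271 mm⁴.
Semicircular cap: semicircle r = 55, A = 4 752 mm², y = 118.3 mm, Ī = 1 004 345 mm⁴.
Centroid: ȳ = ΣA·y / ΣA = 69.64 mm.
Transfer each piece to the horizontal centroidal axis using Ī + A·d² with d = y − 69.64:
  rectangular body: d = -22.14 mm → contributes +12 983 344 mm⁴
  semicircular cap: d = 48.7 mm → contributes +12 273 371 mm⁴
Total I = 25 256 715 mm⁴.
Radius of gyration: k = √(I/A) = √(25 256 715 / 15 202) = 40.76 mm.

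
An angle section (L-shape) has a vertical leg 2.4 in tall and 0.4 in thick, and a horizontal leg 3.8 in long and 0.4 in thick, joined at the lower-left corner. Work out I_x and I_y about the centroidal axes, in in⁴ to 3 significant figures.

I_x ≈ 1.04 in⁴, I_y ≈ 3.35 in⁴

Split into non-overlapping primitives; take the origin at the lower-left of the bounding box.
Vertical leg: 0.4 × 2.4, A = 0.96 in², y = 1.2 in, Ī = 0.4608 in⁴.
Horizontal leg (remainder): 3.4 × 0.4, A = 1.36 in², y = 0.2 in, Ī = 0.018133 in⁴.
Centroid: ȳ = ΣA·y / ΣA = 0.61379 in.
Transfer each piece to the centroidal x-axis using Ī + A·d² with d = y − 0.61379:
  vertical leg: d = 0.58621 in → contributes +0.79069 in⁴
  horizontal leg (remainder): d = -0.41379 in → contributes +0.251 in⁴
Total I = 1.0417 in⁴.
For the y-axis: x̄ = 1.3138 in.
Repeating about the centroidal y-axis gives I_y = 3.3545 in⁴.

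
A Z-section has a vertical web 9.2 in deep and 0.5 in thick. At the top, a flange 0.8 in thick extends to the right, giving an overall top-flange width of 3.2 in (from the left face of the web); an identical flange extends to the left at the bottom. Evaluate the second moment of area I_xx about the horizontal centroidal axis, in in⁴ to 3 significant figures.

I_xx ≈ 109 in⁴

Split into non-overlapping primitives; take the origin at the lower-left of the bounding box.
Web: 0.5 × 9.2, A = 4.6 in², y = 4.6 in, Ī = 32.445 in⁴.
Top flange (beyond web): 2.7 × 0.8, A = 2.16 in², y = 8.8 in, Ī = 0.1152 in⁴.
Bottom flange (beyond web): 2.7 × 0.8, A = 2.16 in², y = 0.4 in, Ī = 0.1152 in⁴.
Centroid: ȳ = ΣA·y / ΣA = 4.6 in.
Transfer each piece to the horizontal centroidal axis using Ī + A·d² with d = y − 4.6:
  web: d = 0 in → contributes +32.445 in⁴
  top flange (beyond web): d = 4.2 in → contributes +38.218 in⁴
  bottom flange (beyond web): d = -4.2 in → contributes +38.218 in⁴
Total I = 108.88 in⁴.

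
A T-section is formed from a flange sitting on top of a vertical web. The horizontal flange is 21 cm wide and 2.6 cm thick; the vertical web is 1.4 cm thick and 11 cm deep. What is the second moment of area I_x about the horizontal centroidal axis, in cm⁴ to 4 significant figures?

Split into non-overlapping primitives; take the origin at the lower-left of the bounding box.
Flange: 21 × 2.6, A = 54.6 cm², y = 12.3 cm, Ī = 30.758 cm⁴.
Web: 1.4 × 11, A = 15.4 cm², y = 5.5 cm, Ī = 155.283 cm⁴.
Centroid: ȳ = ΣA·y / ΣA = 10.804 cm.
Transfer each piece to the horizontal centroidal axis using Ī + A·d² with d = y − 10.804:
  flange: d = 1.496 cm → contributes +152.954 cm⁴
  web: d = -5.304 cm → contributes +588.523 cm⁴
Total I = 741.476 cm⁴.

I_x ≈ 741.5 cm⁴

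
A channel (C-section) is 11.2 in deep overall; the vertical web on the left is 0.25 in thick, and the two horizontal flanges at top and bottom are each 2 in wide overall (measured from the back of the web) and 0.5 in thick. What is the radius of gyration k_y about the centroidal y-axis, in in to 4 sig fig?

k_y ≈ 0.5814 in

Break the section into simple shapes (no overlaps), measuring from the bottom-left corner of the bounding box.
Web: 0.25 × 11.2, A = 2.8 in², x = 0.125 in, Ī = 0.0145833 in⁴.
Top flange (beyond web): 1.75 × 0.5, A = 0.875 in², x = 1.125 in, Ī = 0.223307 in⁴.
Bottom flange (beyond web): 1.75 × 0.5, A = 0.875 in², x = 1.125 in, Ī = 0.223307 in⁴.
Centroid: x̄ = ΣA·x / ΣA = 0.509615 in.
Transfer each piece to the centroidal y-axis using Ī + A·d² with d = x − 0.509615:
  web: d = -0.384615 in → contributes +0.428785 in⁴
  top flange (beyond web): d = 0.615385 in → contributes +0.554668 in⁴
  bottom flange (beyond web): d = 0.615385 in → contributes +0.554668 in⁴
Total I = 1.53812 in⁴.
Radius of gyration: k = √(I/A) = √(1.53812 / 4.55) = 0.581419 in.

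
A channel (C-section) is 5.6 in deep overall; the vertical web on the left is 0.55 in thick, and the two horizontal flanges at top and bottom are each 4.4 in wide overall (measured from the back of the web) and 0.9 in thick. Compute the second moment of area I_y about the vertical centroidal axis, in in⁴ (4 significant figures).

Decompose the section into non-overlapping parts with the origin at the bottom-left of its bounding rectangle.
Web: 0.55 × 5.6, A = 3.08 in², x = 0.275 in, Ī = 0.0776417 in⁴.
Top flange (beyond web): 3.85 × 0.9, A = 3.465 in², x = 2.475 in, Ī = 4.28 in⁴.
Bottom flange (beyond web): 3.85 × 0.9, A = 3.465 in², x = 2.475 in, Ī = 4.28 in⁴.
Centroid: x̄ = ΣA·x / ΣA = 1.79808 in.
Transfer each piece to the vertical centroidal axis using Ī + A·d² with d = x − 1.79808:
  web: d = -1.52308 in → contributes +7.22251 in⁴
  top flange (beyond web): d = 0.676923 in → contributes +5.86775 in⁴
  bottom flange (beyond web): d = 0.676923 in → contributes +5.86775 in⁴
Total I = 18.958 in⁴.

I_y ≈ 18.96 in⁴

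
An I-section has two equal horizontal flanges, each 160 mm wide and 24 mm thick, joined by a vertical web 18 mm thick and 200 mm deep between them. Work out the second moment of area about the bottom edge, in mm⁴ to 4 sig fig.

Treat the section as a set of non-overlapping primitives; coordinates are from the bounding-box lower-left.
Bottom flange: 160 × 24, A = 3 840 mm², y = 12 mm, Ī = 184 320 mm⁴.
Web: 18 × 200, A = 3 600 mm², y = 124 mm, Ī = 12 000 000 mm⁴.
Top flange: 160 × 24, A = 3 840 mm², y = 236 mm, Ī = 184 320 mm⁴.
Transfer each piece to the bottom edge using Ī + A·d² with d = y − 0:
  bottom flange: d = 12 mm → contributes +737 280 mm⁴
  web: d = 124 mm → contributes +67 353 600 mm⁴
  top flange: d = 236 mm → contributes +214 056 960 mm⁴
Total I = 282 147 840 mm⁴.

I_base ≈ 2.821 × 10⁸ mm⁴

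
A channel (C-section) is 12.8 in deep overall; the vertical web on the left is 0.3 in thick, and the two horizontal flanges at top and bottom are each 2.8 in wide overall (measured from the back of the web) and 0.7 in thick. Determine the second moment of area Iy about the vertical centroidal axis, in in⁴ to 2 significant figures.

Treat the section as a set of non-overlapping primitives; coordinates are from the bounding-box lower-left.
Web: 0.3 × 12.8, A = 3.84 in², x = 0.15 in, Ī = 0.0288 in⁴.
Top flange (beyond web): 2.5 × 0.7, A = 1.75 in², x = 1.55 in, Ī = 0.9115 in⁴.
Bottom flange (beyond web): 2.5 × 0.7, A = 1.75 in², x = 1.55 in, Ī = 0.9115 in⁴.
Centroid: x̄ = ΣA·x / ΣA = 0.8176 in.
Transfer each piece to the vertical centroidal axis using Ī + A·d² with d = x − 0.8176:
  web: d = -0.6676 in → contributes +1.74 in⁴
  top flange (beyond web): d = 0.7324 in → contributes +1.85 in⁴
  bottom flange (beyond web): d = 0.7324 in → contributes +1.85 in⁴
Total I = 5.441 in⁴.

Iy ≈ 5.4 in⁴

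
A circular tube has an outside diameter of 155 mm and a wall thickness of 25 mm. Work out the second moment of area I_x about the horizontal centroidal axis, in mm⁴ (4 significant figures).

I_x ≈ 2.237 × 10⁷ mm⁴

Treat the section as a set of non-overlapping primitives; coordinates are from the bounding-box lower-left.
Outer circle: ⌀155, A = 18869.2 mm², y = 77.5 mm, Ī = 28 333 269 mm⁴.
Bore (subtracted): ⌀105, A = 8659.01 mm², y = 77.5 mm, Ī = 5 966 602 mm⁴.
By symmetry the centroid is at mid-height, ȳ = 77.5 mm.
All pieces are centred on the horizontal centroidal axis, so I = ΣĪ (holes subtracted) = 22 366 667 mm⁴.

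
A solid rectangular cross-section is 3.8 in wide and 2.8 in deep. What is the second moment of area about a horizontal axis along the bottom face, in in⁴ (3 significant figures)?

The section: 3.8 × 2.8, A = 10.64 in², y = 1.4 in, Ī = 6.9515 in⁴.
Transfer it to the bottom edge using Ī + A·d² with d = y − 0:
  the section: d = 1.4 in → contributes +27.806 in⁴
Total I = 27.806 in⁴.

I_base ≈ 27.8 in⁴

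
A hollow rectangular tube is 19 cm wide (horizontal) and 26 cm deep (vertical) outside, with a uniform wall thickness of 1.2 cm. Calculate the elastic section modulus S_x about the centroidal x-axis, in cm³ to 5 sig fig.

S_x ≈ 741.98 cm³

Treat the section as a set of non-overlapping primitives; coordinates are from the bounding-box lower-left.
Outer rectangle: 19 × 26, A = 494 cm², y = 13 cm, Ī = 27828.67 cm⁴.
Inner void (subtracted): 16.6 × 23.6, A = 391.76 cm², y = 13 cm, Ī = 18182.89 cm⁴.
By symmetry the centroid is at mid-height, ȳ = 13 cm.
All pieces are centred on the centroidal x-axis, so I = ΣĪ (holes subtracted) = 9645.779 cm⁴.
Extreme fibre distance c = 13 cm; S = I/c = 741.983 cm³.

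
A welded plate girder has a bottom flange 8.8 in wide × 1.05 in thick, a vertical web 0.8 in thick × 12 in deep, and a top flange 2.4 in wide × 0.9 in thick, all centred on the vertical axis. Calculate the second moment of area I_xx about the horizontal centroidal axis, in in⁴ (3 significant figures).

I_xx ≈ 497 in⁴

Break the section into simple shapes (no overlaps), measuring from the bottom-left corner of the bounding box.
Bottom plate: 8.8 × 1.05, A = 9.24 in², y = 0.525 in, Ī = 0.84893 in⁴.
Web plate: 0.8 × 12, A = 9.6 in², y = 7.05 in, Ī = 115.2 in⁴.
Top plate: 2.4 × 0.9, A = 2.16 in², y = 13.5 in, Ī = 0.1458 in⁴.
Centroid: ȳ = ΣA·y / ΣA = 4.8424 in.
Transfer each piece to the horizontal centroidal axis using Ī + A·d² with d = y − 4.8424:
  bottom plate: d = -4.3174 in → contributes +173.08 in⁴
  web plate: d = 2.2076 in → contributes +161.98 in⁴
  top plate: d = 8.6576 in → contributes +162.05 in⁴
Total I = 497.11 in⁴.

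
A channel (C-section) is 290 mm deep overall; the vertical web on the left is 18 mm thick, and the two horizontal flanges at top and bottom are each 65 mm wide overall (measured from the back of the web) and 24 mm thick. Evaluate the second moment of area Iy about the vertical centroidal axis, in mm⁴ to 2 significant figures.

Iy ≈ 2.2 × 10⁶ mm⁴

Decompose the section into non-overlapping parts with the origin at the bottom-left of its bounding rectangle.
Web: 18 × 290, A = 5 220 mm², x = 9 mm, Ī = 140 940 mm⁴.
Top flange (beyond web): 47 × 24, A = 1 128 mm², x = 41.5 mm, Ī = 207 646 mm⁴.
Bottom flange (beyond web): 47 × 24, A = 1 128 mm², x = 41.5 mm, Ī = 207 646 mm⁴.
Centroid: x̄ = ΣA·x / ΣA = 18.81 mm.
Transfer each piece to the vertical centroidal axis using Ī + A·d² with d = x − 18.81:
  web: d = -9.807 mm → contributes +643 025 mm⁴
  top flange (beyond web): d = 22.69 mm → contributes +788 515 mm⁴
  bottom flange (beyond web): d = 22.69 mm → contributes +788 515 mm⁴
Total I = 2 220 055 mm⁴.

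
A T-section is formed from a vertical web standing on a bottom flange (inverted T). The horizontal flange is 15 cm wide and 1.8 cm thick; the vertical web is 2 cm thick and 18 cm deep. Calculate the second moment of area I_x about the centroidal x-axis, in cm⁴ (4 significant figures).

Decompose the section into non-overlapping parts with the origin at the bottom-left of its bounding rectangle.
Flange: 15 × 1.8, A = 27 cm², y = 0.9 cm, Ī = 7.29 cm⁴.
Web: 2 × 18, A = 36 cm², y = 10.8 cm, Ī = 972 cm⁴.
Centroid: ȳ = ΣA·y / ΣA = 6.55714 cm.
Transfer each piece to the centroidal x-axis using Ī + A·d² with d = y − 6.55714:
  flange: d = -5.65714 cm → contributes +871.378 cm⁴
  web: d = 4.24286 cm → contributes +1620.07 cm⁴
Total I = 2491.44 cm⁴.

I_x ≈ 2491 cm⁴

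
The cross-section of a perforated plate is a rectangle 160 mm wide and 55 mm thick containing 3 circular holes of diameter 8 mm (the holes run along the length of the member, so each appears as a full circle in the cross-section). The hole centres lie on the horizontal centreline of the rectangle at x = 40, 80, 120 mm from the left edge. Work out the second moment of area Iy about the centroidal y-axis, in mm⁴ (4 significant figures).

Iy ≈ 1.861 × 10⁷ mm⁴

Decompose the section into non-overlapping parts with the origin at the bottom-left of its bounding rectangle.
Plate: 160 × 55, A = 8 800 mm², x = 80 mm, Ī = 18 773 333 mm⁴.
Hole 1 (subtracted): ⌀8, A = 50.2655 mm², x = 40 mm, Ī = 201.062 mm⁴.
Hole 2 (subtracted): ⌀8, A = 50.2655 mm², x = 80 mm, Ī = 201.062 mm⁴.
Hole 3 (subtracted): ⌀8, A = 50.2655 mm², x = 120 mm, Ī = 201.062 mm⁴.
By symmetry the centroid is at mid-width, x̄ = 80 mm.
Transfer each piece to the centroidal y-axis using Ī + A·d² with d = x − 80:
  plate: d = 0 mm → contributes +18 773 333 mm⁴
  hole 1: d = -40 mm → contributes −80625.8 mm⁴
  hole 2: d = 0 mm → contributes −201.062 mm⁴
  hole 3: d = 40 mm → contributes −80625.8 mm⁴
Total I = 18 611 881 mm⁴.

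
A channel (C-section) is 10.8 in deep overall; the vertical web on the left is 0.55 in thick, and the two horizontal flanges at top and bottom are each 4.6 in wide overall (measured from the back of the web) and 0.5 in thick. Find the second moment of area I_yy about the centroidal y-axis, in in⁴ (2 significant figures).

Decompose the section into non-overlapping parts with the origin at the bottom-left of its bounding rectangle.
Web: 0.55 × 10.8, A = 5.94 in², x = 0.275 in, Ī = 0.1497 in⁴.
Top flange (beyond web): 4.05 × 0.5, A = 2.025 in², x = 2.575 in, Ī = 2.768 in⁴.
Bottom flange (beyond web): 4.05 × 0.5, A = 2.025 in², x = 2.575 in, Ī = 2.768 in⁴.
Centroid: x̄ = ΣA·x / ΣA = 1.207 in.
Transfer each piece to the centroidal y-axis using Ī + A·d² with d = x − 1.207:
  web: d = -0.9324 in → contributes +5.314 in⁴
  top flange (beyond web): d = 1.368 in → contributes +6.555 in⁴
  bottom flange (beyond web): d = 1.368 in → contributes +6.555 in⁴
Total I = 18.42 in⁴.

I_yy ≈ 18 in⁴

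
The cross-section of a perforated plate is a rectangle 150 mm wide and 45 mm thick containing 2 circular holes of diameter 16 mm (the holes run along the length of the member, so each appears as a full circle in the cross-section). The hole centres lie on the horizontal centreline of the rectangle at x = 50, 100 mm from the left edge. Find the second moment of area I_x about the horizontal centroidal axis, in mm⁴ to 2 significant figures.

Treat the section as a set of non-overlapping primitives; coordinates are from the bounding-box lower-left.
Plate: 150 × 45, A = 6 750 mm², y = 22.5 mm, Ī = 1 139 063 mm⁴.
Hole 1 (subtracted): ⌀16, A = 201.1 mm², y = 22.5 mm, Ī = 3 217 mm⁴.
Hole 2 (subtracted): ⌀16, A = 201.1 mm², y = 22.5 mm, Ī = 3 217 mm⁴.
By symmetry the centroid is at mid-height, ȳ = 22.5 mm.
All pieces are centred on the horizontal centroidal axis, so I = ΣĪ (holes subtracted) = 1 132 629 mm⁴.

I_x ≈ 1.1 × 10⁶ mm⁴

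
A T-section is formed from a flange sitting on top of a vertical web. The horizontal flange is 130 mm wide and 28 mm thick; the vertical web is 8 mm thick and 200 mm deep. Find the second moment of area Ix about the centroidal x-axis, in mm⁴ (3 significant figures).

Ix ≈ 2.00 × 10⁷ mm⁴

Split into non-overlapping primitives; take the origin at the lower-left of the bounding box.
Flange: 130 × 28, A = 3 640 mm², y = 214 mm, Ī = 237 813 mm⁴.
Web: 8 × 200, A = 1 600 mm², y = 100 mm, Ī = 5 333 333 mm⁴.
Centroid: ȳ = ΣA·y / ΣA = 179.19 mm.
Transfer each piece to the centroidal x-axis using Ī + A·d² with d = y − 179.19:
  flange: d = 34.809 mm → contributes +4 648 320 mm⁴
  web: d = -79.191 mm → contributes +15 367 236 mm⁴
Total I = 20 015 556 mm⁴.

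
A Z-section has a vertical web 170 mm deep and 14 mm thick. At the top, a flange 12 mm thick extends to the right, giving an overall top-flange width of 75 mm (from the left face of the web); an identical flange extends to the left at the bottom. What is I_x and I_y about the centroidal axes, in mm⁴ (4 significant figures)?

Decompose the section into non-overlapping parts with the origin at the bottom-left of its bounding rectangle.
Web: 14 × 170, A = 2 380 mm², y = 85 mm, Ī = 5 731 833 mm⁴.
Top flange (beyond web): 61 × 12, A = 732 mm², y = 164 mm, Ī = 8 784 mm⁴.
Bottom flange (beyond web): 61 × 12, A = 732 mm², y = 6 mm, Ī = 8 784 mm⁴.
Centroid: ȳ = ΣA·y / ΣA = 85 mm.
Transfer each piece to the centroidal x-axis using Ī + A·d² with d = y − 85:
  web: d = 0 mm → contributes +5 731 833 mm⁴
  top flange (beyond web): d = 79 mm → contributes +4 577 196 mm⁴
  bottom flange (beyond web): d = -79 mm → contributes +4 577 196 mm⁴
Total I = 14 886 225 mm⁴.
For the y-axis: x̄ = 68 mm.
Repeating about the centroidal y-axis gives I_y = 2 551 585 mm⁴.

I_x ≈ 1.489 × 10⁷ mm⁴, I_y ≈ 2.552 × 10⁶ mm⁴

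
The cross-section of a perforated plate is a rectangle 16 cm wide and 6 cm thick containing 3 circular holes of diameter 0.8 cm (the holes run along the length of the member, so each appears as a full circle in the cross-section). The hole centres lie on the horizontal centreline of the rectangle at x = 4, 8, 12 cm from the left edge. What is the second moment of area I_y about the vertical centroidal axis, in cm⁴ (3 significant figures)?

I_y ≈ 2030 cm⁴

Treat the section as a set of non-overlapping primitives; coordinates are from the bounding-box lower-left.
Plate: 16 × 6, A = 96 cm², x = 8 cm, Ī = 2 048 cm⁴.
Hole 1 (subtracted): ⌀0.8, A = 0.50265 cm², x = 4 cm, Ī = 0.020106 cm⁴.
Hole 2 (subtracted): ⌀0.8, A = 0.50265 cm², x = 8 cm, Ī = 0.020106 cm⁴.
Hole 3 (subtracted): ⌀0.8, A = 0.50265 cm², x = 12 cm, Ī = 0.020106 cm⁴.
By symmetry the centroid is at mid-width, x̄ = 8 cm.
Transfer each piece to the vertical centroidal axis using Ī + A·d² with d = x − 8:
  plate: d = 0 cm → contributes +2 048 cm⁴
  hole 1: d = -4 cm → contributes −8.0626 cm⁴
  hole 2: d = 0 cm → contributes −0.020106 cm⁴
  hole 3: d = 4 cm → contributes −8.0626 cm⁴
Total I = 2031.9 cm⁴.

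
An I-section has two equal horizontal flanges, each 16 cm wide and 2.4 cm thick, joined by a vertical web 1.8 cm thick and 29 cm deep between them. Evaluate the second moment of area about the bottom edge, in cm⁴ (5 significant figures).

I_base ≈ 5.9469 × 10⁴ cm⁴

Split into non-overlapping primitives; take the origin at the lower-left of the bounding box.
Bottom flange: 16 × 2.4, A = 38.4 cm², y = 1.2 cm, Ī = 18.432 cm⁴.
Web: 1.8 × 29, A = 52.2 cm², y = 16.9 cm, Ī = 3658.35 cm⁴.
Top flange: 16 × 2.4, A = 38.4 cm², y = 32.6 cm, Ī = 18.432 cm⁴.
Transfer each piece to a horizontal axis along the bottom face using Ī + A·d² with d = y − 0:
  bottom flange: d = 1.2 cm → contributes +73.728 cm⁴
  web: d = 16.9 cm → contributes +18567.19 cm⁴
  top flange: d = 32.6 cm → contributes +40828.42 cm⁴
Total I = 59469.34 cm⁴.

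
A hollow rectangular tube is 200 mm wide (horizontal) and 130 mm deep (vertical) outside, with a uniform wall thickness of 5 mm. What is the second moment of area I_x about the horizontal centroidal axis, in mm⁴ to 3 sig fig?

I_x ≈ 9.26 × 10⁶ mm⁴

Decompose the section into non-overlapping parts with the origin at the bottom-left of its bounding rectangle.
Outer rectangle: 200 × 130, A = 26 000 mm², y = 65 mm, Ī = 36 616 667 mm⁴.
Inner void (subtracted): 190 × 120, A = 22 800 mm², y = 65 mm, Ī = 27 360 000 mm⁴.
By symmetry the centroid is at mid-height, ȳ = 65 mm.
All pieces are centred on the horizontal centroidal axis, so I = ΣĪ (holes subtracted) = 9 256 667 mm⁴.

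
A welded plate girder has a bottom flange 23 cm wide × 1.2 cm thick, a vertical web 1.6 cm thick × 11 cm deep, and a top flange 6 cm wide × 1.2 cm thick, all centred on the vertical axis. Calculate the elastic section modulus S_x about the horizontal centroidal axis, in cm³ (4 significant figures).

Treat the section as a set of non-overlapping primitives; coordinates are from the bounding-box lower-left.
Bottom plate: 23 × 1.2, A = 27.6 cm², y = 0.6 cm, Ī = 3.312 cm⁴.
Web plate: 1.6 × 11, A = 17.6 cm², y = 6.7 cm, Ī = 177.467 cm⁴.
Top plate: 6 × 1.2, A = 7.2 cm², y = 12.8 cm, Ī = 0.864 cm⁴.
Centroid: ȳ = ΣA·y / ΣA = 4.32519 cm.
Transfer each piece to the horizontal centroidal axis using Ī + A·d² with d = y − 4.32519:
  bottom plate: d = -3.72519 cm → contributes +386.318 cm⁴
  web plate: d = 2.37481 cm → contributes +276.726 cm⁴
  top plate: d = 8.47481 cm → contributes +517.985 cm⁴
Total I = 1181.03 cm⁴.
Extreme fibre distance c = 9.07481 cm; S = I/c = 130.144 cm³.

S_x ≈ 130.1 cm³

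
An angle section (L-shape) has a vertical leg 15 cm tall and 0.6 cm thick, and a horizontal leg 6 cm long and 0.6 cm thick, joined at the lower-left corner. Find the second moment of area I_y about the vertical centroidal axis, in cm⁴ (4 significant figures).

I_y ≈ 29.58 cm⁴

Split into non-overlapping primitives; take the origin at the lower-left of the bounding box.
Vertical leg: 0.6 × 15, A = 9 cm², x = 0.3 cm, Ī = 0.27 cm⁴.
Horizontal leg (remainder): 5.4 × 0.6, A = 3.24 cm², x = 3.3 cm, Ī = 7.8732 cm⁴.
Centroid: x̄ = ΣA·x / ΣA = 1.09412 cm.
Transfer each piece to the vertical centroidal axis using Ī + A·d² with d = x − 1.09412:
  vertical leg: d = -0.794118 cm → contributes +5.94561 cm⁴
  horizontal leg (remainder): d = 2.20588 cm → contributes +23.6388 cm⁴
Total I = 29.5844 cm⁴.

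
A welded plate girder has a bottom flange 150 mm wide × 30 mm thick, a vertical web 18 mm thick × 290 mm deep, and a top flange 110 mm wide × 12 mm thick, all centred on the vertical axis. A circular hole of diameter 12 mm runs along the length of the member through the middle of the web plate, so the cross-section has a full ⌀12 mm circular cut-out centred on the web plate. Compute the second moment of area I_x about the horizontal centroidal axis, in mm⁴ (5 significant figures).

I_x ≈ 1.5742 × 10⁸ mm⁴

Split into non-overlapping primitives; take the origin at the lower-left of the bounding box.
Bottom plate: 150 × 30, A = 4 500 mm², y = 15 mm, Ī = 337 500 mm⁴.
Web plate: 18 × 290, A = 5 220 mm², y = 175 mm, Ī = 36 583 500 mm⁴.
Top plate: 110 × 12, A = 1 320 mm², y = 326 mm, Ī = 15 840 mm⁴.
Hole (subtracted): ⌀12, A = 113.0973 mm², y = 175 mm, Ī = 1017.876 mm⁴.
Centroid: ȳ = ΣA·y / ΣA = 127.3488 mm.
Transfer each piece to the horizontal centroidal axis using Ī + A·d² with d = y − 127.3488:
  bottom plate: d = -112.3488 mm → contributes +57 137 640 mm⁴
  web plate: d = 47.6512 mm → contributes +48 436 223 mm⁴
  top plate: d = 198.6512 mm → contributes +52 106 074 mm⁴
  hole: d = 47.6512 mm → contributes −257820.8 mm⁴
Total I = 157 422 116 mm⁴.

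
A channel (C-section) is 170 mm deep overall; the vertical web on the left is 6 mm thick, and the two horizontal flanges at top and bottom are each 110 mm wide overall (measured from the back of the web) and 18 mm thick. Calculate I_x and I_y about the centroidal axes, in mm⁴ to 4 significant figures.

Treat the section as a set of non-overlapping primitives; coordinates are from the bounding-box lower-left.
Web: 6 × 170, A = 1 020 mm², y = 85 mm, Ī = 2 456 500 mm⁴.
Top flange (beyond web): 104 × 18, A = 1 872 mm², y = 161 mm, Ī = 50 544 mm⁴.
Bottom flange (beyond web): 104 × 18, A = 1 872 mm², y = 9 mm, Ī = 50 544 mm⁴.
By symmetry the centroid is at mid-height, ȳ = 85 mm.
Transfer each piece to the centroidal x-axis using Ī + A·d² with d = y − 85:
  web: d = 0 mm → contributes +2 456 500 mm⁴
  top flange (beyond web): d = 76 mm → contributes +10 863 216 mm⁴
  bottom flange (beyond web): d = -76 mm → contributes +10 863 216 mm⁴
Total I = 24 182 932 mm⁴.
For the y-axis: x̄ = 46.2242 mm.
Repeating about the centroidal y-axis gives I_y = 5 802 529 mm⁴.

I_x ≈ 2.418 × 10⁷ mm⁴, I_y ≈ 5.803 × 10⁶ mm⁴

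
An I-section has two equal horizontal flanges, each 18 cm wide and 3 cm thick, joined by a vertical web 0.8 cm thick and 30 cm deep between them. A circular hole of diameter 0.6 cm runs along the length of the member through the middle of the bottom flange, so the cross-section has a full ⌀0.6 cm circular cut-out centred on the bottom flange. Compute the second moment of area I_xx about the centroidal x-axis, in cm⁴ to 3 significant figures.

Decompose the section into non-overlapping parts with the origin at the bottom-left of its bounding rectangle.
Bottom flange: 18 × 3, A = 54 cm², y = 1.5 cm, Ī = 40.5 cm⁴.
Web: 0.8 × 30, A = 24 cm², y = 18 cm, Ī = 1 800 cm⁴.
Top flange: 18 × 3, A = 54 cm², y = 34.5 cm, Ī = 40.5 cm⁴.
Hole (subtracted): ⌀0.6, A = 0.28274 cm², y = 1.5 cm, Ī = 0.0063617 cm⁴.
Centroid: ȳ = ΣA·y / ΣA = 18.035 cm.
Transfer each piece to the centroidal x-axis using Ī + A·d² with d = y − 18.035:
  bottom flange: d = -16.535 cm → contributes +14 805 cm⁴
  web: d = -0.035419 cm → contributes +1 800 cm⁴
  top flange: d = 16.465 cm → contributes +14 679 cm⁴
  hole: d = -16.535 cm → contributes −77.314 cm⁴
Total I = 31 207 cm⁴.

I_xx ≈ 3.12 × 10⁴ cm⁴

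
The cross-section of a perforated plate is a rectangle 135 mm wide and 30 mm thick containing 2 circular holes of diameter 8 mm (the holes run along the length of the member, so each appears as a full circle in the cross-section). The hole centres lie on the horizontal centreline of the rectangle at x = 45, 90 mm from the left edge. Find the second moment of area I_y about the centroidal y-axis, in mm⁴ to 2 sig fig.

I_y ≈ 6.1 × 10⁶ mm⁴

Treat the section as a set of non-overlapping primitives; coordinates are from the bounding-box lower-left.
Plate: 135 × 30, A = 4 050 mm², x = 67.5 mm, Ī = 6 150 938 mm⁴.
Hole 1 (subtracted): ⌀8, A = 50.27 mm², x = 45 mm, Ī = 201.1 mm⁴.
Hole 2 (subtracted): ⌀8, A = 50.27 mm², x = 90 mm, Ī = 201.1 mm⁴.
By symmetry the centroid is at mid-width, x̄ = 67.5 mm.
Transfer each piece to the centroidal y-axis using Ī + A·d² with d = x − 67.5:
  plate: d = 0 mm → contributes +6 150 938 mm⁴
  hole 1: d = -22.5 mm → contributes −25 648 mm⁴
  hole 2: d = 22.5 mm → contributes −25 648 mm⁴
Total I = 6 099 642 mm⁴.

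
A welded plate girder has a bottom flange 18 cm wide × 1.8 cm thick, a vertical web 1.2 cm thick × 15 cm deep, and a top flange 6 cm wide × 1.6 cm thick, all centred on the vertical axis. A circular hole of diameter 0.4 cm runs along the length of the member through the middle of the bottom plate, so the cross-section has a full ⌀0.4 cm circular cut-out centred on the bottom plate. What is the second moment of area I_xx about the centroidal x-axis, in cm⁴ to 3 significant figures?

Decompose the section into non-overlapping parts with the origin at the bottom-left of its bounding rectangle.
Bottom plate: 18 × 1.8, A = 32.4 cm², y = 0.9 cm, Ī = 8.748 cm⁴.
Web plate: 1.2 × 15, A = 18 cm², y = 9.3 cm, Ī = 337.5 cm⁴.
Top plate: 6 × 1.6, A = 9.6 cm², y = 17.6 cm, Ī = 2.048 cm⁴.
Hole (subtracted): ⌀0.4, A = 0.12566 cm², y = 0.9 cm, Ī = 0.0012566 cm⁴.
Centroid: ȳ = ΣA·y / ΣA = 6.1029 cm.
Transfer each piece to the centroidal x-axis using Ī + A·d² with d = y − 6.1029:
  bottom plate: d = -5.2029 cm → contributes +885.82 cm⁴
  web plate: d = 3.1971 cm → contributes +521.49 cm⁴
  top plate: d = 11.497 cm → contributes +1 271 cm⁴
  hole: d = -5.2029 cm → contributes −3.403 cm⁴
Total I = 2674.9 cm⁴.

I_xx ≈ 2670 cm⁴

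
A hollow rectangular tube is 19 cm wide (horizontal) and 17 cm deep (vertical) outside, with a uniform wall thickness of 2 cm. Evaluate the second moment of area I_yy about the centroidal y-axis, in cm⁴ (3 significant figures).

Split into non-overlapping primitives; take the origin at the lower-left of the bounding box.
Outer rectangle: 19 × 17, A = 323 cm², x = 9.5 cm, Ī = 9716.9 cm⁴.
Inner void (subtracted): 15 × 13, A = 195 cm², x = 9.5 cm, Ī = 3656.3 cm⁴.
By symmetry the centroid is at mid-width, x̄ = 9.5 cm.
All pieces are centred on the centroidal y-axis, so I = ΣĪ (holes subtracted) = 6060.7 cm⁴.

I_yy ≈ 6060 cm⁴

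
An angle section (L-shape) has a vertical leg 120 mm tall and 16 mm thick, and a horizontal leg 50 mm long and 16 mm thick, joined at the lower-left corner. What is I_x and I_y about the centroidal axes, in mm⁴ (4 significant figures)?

Break the section into simple shapes (no overlaps), measuring from the bottom-left corner of the bounding box.
Vertical leg: 16 × 120, A = 1 920 mm², y = 60 mm, Ī = 2 304 000 mm⁴.
Horizontal leg (remainder): 34 × 16, A = 544 mm², y = 8 mm, Ī = 11605.3 mm⁴.
Centroid: ȳ = ΣA·y / ΣA = 48.5195 mm.
Transfer each piece to the centroidal x-axis using Ī + A·d² with d = y − 48.5195:
  vertical leg: d = 11.4805 mm → contributes +2 557 060 mm⁴
  horizontal leg (remainder): d = -40.5195 mm → contributes +904 760 mm⁴
Total I = 3 461 820 mm⁴.
For the y-axis: x̄ = 13.5195 mm.
Repeating about the centroidal y-axis gives I_y = 358 300 mm⁴.

I_x ≈ 3.462 × 10⁶ mm⁴, I_y ≈ 3.583 × 10⁵ mm⁴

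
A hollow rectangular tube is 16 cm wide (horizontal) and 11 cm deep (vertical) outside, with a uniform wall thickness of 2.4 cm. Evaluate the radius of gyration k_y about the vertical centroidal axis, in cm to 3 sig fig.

Treat the section as a set of non-overlapping primitives; coordinates are from the bounding-box lower-left.
Outer rectangle: 16 × 11, A = 176 cm², x = 8 cm, Ī = 3754.7 cm⁴.
Inner void (subtracted): 11.2 × 6.2, A = 69.44 cm², x = 8 cm, Ī = 725.88 cm⁴.
By symmetry the centroid is at mid-width, x̄ = 8 cm.
All pieces are centred on the vertical centroidal axis, so I = ΣĪ (holes subtracted) = 3028.8 cm⁴.
Radius of gyration: k = √(I/A) = √(3028.8 / 106.56) = 5.3314 cm.

k_y ≈ 5.33 cm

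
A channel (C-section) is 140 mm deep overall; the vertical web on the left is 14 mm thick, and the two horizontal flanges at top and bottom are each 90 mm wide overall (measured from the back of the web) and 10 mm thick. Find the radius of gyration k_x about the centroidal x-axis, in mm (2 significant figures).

k_x ≈ 53 mm

Decompose the section into non-overlapping parts with the origin at the bottom-left of its bounding rectangle.
Web: 14 × 140, A = 1 960 mm², y = 70 mm, Ī = 3 201 333 mm⁴.
Top flange (beyond web): 76 × 10, A = 760 mm², y = 135 mm, Ī = 6 333 mm⁴.
Bottom flange (beyond web): 76 × 10, A = 760 mm², y = 5 mm, Ī = 6 333 mm⁴.
By symmetry the centroid is at mid-height, ȳ = 70 mm.
Transfer each piece to the centroidal x-axis using Ī + A·d² with d = y − 70:
  web: d = 0 mm → contributes +3 201 333 mm⁴
  top flange (beyond web): d = 65 mm → contributes +3 217 333 mm⁴
  bottom flange (beyond web): d = -65 mm → contributes +3 217 333 mm⁴
Total I = 9 636 000 mm⁴.
Radius of gyration: k = √(I/A) = √(9 636 000 / 3 480) = 52.62 mm.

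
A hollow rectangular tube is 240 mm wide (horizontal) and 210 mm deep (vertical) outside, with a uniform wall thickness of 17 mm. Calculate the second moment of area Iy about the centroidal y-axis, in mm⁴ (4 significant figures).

Decompose the section into non-overlapping parts with the origin at the bottom-left of its bounding rectangle.
Outer rectangle: 240 × 210, A = 50 400 mm², x = 120 mm, Ī = 241 920 000 mm⁴.
Inner void (subtracted): 206 × 176, A = 36 256 mm², x = 120 mm, Ī = 128 213 301 mm⁴.
By symmetry the centroid is at mid-width, x̄ = 120 mm.
All pieces are centred on the centroidal y-axis, so I = ΣĪ (holes subtracted) = 113 706 699 mm⁴.

Iy ≈ 1.137 × 10⁸ mm⁴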